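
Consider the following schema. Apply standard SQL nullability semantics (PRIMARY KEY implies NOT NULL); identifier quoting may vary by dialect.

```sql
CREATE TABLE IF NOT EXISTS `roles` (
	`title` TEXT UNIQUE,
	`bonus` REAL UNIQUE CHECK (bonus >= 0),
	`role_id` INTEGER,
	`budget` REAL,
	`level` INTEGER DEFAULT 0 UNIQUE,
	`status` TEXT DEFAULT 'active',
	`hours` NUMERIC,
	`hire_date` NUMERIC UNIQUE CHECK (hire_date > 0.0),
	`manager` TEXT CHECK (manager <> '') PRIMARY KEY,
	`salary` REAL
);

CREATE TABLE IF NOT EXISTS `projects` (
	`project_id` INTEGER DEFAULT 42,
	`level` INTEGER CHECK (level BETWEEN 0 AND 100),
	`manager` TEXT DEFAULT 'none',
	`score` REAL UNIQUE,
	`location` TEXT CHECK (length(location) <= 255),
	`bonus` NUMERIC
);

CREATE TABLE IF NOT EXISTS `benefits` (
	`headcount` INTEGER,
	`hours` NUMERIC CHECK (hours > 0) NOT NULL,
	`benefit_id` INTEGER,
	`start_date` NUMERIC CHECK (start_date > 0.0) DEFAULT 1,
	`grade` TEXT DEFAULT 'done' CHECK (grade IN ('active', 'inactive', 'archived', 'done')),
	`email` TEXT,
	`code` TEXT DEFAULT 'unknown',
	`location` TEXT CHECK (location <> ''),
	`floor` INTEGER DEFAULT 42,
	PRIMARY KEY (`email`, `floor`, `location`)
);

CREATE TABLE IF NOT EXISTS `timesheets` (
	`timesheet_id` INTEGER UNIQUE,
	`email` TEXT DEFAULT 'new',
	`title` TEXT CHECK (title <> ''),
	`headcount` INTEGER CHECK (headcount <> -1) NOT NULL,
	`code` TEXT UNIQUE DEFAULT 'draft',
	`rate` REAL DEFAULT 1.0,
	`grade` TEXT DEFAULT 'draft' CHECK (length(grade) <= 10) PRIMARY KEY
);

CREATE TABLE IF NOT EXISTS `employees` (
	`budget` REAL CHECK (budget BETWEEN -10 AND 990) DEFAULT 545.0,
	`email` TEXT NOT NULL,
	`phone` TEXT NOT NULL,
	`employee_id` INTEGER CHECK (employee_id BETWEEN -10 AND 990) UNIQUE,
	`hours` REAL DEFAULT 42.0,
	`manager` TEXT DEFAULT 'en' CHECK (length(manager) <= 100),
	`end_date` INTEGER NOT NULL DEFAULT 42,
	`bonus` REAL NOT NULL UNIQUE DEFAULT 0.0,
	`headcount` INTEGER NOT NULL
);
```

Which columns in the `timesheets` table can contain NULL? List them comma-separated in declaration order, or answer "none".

- timesheet_id: UNIQUE does not imply NOT NULL → nullable.
- email: DEFAULT only fills an omitted column; an explicit NULL is still allowed → nullable.
- title: CHECK does not forbid NULL (a CHECK constraint passes when its expression is NULL) → nullable.
- headcount: declared NOT NULL → not nullable.
- code: UNIQUE does not imply NOT NULL → nullable.
- rate: DEFAULT only fills an omitted column; an explicit NULL is still allowed → nullable.
- grade: part of the PRIMARY KEY, which implies NOT NULL → not nullable.

timesheet_id, email, title, code, rate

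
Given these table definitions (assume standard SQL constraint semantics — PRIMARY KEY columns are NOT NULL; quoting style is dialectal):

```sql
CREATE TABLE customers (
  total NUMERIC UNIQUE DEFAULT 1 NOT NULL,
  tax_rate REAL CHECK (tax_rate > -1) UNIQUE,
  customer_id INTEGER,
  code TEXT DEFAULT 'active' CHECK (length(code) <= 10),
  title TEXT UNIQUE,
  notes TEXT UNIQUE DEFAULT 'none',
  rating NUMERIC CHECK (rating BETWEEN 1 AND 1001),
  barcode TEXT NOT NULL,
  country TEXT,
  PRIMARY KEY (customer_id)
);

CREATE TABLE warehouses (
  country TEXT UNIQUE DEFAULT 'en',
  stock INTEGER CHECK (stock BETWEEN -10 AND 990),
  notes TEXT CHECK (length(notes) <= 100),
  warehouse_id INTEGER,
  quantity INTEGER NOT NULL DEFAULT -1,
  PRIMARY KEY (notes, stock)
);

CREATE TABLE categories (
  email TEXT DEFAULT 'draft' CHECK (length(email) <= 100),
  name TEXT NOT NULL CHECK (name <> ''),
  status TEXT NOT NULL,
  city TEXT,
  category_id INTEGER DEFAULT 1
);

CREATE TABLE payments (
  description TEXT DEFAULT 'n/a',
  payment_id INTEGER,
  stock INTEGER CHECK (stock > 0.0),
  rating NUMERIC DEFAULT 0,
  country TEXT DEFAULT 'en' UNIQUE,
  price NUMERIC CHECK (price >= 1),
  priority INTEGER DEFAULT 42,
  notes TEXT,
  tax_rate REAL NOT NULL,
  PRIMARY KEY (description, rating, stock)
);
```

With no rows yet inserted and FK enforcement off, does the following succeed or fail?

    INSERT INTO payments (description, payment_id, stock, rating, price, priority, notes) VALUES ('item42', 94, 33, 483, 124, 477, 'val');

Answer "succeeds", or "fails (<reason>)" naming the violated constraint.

tax_rate is omitted from the column list and has no DEFAULT, so it would receive NULL.
But tax_rate is declared NOT NULL.

fails (NOT NULL on tax_rate)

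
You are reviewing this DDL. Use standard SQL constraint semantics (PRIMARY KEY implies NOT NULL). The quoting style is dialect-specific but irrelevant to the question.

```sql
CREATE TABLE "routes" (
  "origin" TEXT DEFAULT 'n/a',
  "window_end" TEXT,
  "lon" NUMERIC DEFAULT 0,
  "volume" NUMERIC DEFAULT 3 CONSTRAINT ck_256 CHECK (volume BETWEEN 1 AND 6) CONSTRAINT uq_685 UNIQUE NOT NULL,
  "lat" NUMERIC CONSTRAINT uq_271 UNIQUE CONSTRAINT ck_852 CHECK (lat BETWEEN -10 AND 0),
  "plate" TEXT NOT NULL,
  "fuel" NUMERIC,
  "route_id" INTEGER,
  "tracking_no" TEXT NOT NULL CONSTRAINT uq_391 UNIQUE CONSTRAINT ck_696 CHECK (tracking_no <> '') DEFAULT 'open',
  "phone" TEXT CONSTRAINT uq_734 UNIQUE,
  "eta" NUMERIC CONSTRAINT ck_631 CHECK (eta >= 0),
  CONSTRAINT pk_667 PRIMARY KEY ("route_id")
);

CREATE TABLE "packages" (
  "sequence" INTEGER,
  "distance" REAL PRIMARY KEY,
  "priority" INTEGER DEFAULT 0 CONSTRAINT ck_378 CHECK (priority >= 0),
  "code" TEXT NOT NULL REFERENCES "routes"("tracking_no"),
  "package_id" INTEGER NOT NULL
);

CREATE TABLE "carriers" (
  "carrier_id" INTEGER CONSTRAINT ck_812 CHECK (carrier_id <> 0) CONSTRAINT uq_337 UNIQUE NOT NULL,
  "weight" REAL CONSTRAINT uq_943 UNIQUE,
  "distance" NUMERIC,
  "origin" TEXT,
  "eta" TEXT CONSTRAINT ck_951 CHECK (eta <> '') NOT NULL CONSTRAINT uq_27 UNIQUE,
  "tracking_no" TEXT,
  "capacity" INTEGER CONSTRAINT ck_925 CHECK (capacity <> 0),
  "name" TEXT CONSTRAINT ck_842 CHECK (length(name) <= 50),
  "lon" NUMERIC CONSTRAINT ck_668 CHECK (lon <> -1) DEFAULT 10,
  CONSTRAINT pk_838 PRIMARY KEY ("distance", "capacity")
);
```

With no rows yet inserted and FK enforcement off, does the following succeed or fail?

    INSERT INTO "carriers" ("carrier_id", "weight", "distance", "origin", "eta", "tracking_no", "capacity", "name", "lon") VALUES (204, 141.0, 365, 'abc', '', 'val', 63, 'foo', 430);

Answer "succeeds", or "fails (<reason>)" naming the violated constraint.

The value '' for eta violates CHECK (eta <> '').

fails (CHECK on eta)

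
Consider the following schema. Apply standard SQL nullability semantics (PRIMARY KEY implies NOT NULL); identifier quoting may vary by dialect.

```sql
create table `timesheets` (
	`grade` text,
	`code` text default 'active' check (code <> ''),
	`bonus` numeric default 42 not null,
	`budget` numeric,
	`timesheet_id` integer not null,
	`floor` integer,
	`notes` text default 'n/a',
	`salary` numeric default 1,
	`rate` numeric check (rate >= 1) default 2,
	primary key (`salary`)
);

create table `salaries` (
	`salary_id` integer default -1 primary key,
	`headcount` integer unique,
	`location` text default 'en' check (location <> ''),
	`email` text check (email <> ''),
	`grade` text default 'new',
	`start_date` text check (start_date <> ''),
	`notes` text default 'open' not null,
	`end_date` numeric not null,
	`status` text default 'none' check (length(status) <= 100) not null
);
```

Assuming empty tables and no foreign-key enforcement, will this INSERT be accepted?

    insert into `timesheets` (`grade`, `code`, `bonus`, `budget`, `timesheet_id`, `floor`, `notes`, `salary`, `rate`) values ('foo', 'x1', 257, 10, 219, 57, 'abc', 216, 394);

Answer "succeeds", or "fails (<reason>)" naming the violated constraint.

NOT NULL columns: bonus is supplied; salary is supplied; timesheet_id is supplied.
CHECK constraints: 'x1' satisfies (code <> ''); 394 satisfies (rate >= 1).
No constraint is violated.

succeeds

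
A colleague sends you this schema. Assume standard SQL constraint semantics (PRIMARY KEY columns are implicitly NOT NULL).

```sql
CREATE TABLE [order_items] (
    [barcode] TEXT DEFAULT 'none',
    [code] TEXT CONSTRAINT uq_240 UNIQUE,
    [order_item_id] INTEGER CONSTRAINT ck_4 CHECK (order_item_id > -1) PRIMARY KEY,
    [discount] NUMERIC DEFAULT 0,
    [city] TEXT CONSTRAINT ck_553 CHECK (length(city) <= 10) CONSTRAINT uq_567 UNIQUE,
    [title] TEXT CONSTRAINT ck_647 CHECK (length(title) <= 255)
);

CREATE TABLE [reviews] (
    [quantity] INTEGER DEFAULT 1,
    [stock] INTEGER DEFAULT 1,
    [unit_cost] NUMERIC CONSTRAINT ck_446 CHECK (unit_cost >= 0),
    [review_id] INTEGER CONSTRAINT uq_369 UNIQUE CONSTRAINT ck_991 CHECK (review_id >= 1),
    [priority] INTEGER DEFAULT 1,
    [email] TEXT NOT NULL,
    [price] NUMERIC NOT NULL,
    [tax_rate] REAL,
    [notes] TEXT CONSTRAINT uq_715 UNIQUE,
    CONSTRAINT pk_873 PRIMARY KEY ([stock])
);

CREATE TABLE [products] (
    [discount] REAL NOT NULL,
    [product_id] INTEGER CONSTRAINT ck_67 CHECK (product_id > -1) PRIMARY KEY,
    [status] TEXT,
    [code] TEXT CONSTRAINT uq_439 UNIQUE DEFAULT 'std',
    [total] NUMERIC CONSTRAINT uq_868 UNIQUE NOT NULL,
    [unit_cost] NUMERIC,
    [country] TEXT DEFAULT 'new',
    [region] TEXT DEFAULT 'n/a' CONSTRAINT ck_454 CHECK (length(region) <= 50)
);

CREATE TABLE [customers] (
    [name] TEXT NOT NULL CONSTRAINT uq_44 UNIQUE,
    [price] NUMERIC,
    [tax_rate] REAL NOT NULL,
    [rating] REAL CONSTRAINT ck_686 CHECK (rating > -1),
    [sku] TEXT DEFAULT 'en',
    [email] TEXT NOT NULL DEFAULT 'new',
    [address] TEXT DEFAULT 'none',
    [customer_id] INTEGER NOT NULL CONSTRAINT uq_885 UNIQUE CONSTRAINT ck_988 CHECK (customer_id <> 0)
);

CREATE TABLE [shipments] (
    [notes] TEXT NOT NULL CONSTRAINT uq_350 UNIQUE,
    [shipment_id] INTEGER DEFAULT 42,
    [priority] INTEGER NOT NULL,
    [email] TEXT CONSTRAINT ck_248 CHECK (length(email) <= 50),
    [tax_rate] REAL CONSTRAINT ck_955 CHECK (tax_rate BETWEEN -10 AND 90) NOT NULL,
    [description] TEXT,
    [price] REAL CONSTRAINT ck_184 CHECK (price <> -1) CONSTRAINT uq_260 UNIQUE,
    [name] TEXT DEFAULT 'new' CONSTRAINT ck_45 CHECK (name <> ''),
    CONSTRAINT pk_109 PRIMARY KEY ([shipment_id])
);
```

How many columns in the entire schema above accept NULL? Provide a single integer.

24

order_items: 5 nullable (barcode, code, discount, city, title — PK (order_item_id) and explicit NOT NULL columns excluded).
reviews: 6 nullable (quantity, unit_cost, review_id, priority, tax_rate, notes — PK (stock) and explicit NOT NULL columns excluded).
products: 5 nullable (status, code, unit_cost, country, region — PK (product_id) and explicit NOT NULL columns excluded).
customers: 4 nullable (price, rating, sku, address — PK none and explicit NOT NULL columns excluded).
shipments: 4 nullable (email, description, price, name — PK (shipment_id) and explicit NOT NULL columns excluded).
Total: 5 + 6 + 5 + 4 + 4 = 24.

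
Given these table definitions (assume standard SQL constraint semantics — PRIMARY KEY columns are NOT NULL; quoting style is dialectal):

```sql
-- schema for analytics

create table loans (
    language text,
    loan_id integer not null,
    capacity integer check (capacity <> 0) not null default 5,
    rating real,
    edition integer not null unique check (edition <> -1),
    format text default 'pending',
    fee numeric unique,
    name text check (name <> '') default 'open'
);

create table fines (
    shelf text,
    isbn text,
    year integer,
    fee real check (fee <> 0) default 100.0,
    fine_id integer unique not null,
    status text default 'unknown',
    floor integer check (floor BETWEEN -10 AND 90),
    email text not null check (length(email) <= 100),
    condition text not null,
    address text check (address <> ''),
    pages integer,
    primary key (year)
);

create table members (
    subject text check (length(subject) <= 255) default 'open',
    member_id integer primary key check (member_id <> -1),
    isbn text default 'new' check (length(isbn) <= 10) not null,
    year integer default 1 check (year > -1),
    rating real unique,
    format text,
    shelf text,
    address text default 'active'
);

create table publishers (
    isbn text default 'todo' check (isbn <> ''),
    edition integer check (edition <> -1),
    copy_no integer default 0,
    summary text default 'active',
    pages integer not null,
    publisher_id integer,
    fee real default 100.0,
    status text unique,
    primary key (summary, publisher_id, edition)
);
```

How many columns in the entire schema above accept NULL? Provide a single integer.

loans: 5 nullable (language, rating, format, fee, name — PK none and explicit NOT NULL columns excluded).
fines: 7 nullable (shelf, isbn, fee, status, floor, address, pages — PK (year) and explicit NOT NULL columns excluded).
members: 6 nullable (subject, year, rating, format, shelf, address — PK (member_id) and explicit NOT NULL columns excluded).
publishers: 4 nullable (isbn, copy_no, fee, status — PK (summary, publisher_id, edition) and explicit NOT NULL columns excluded).
Total: 5 + 7 + 6 + 4 = 22.

22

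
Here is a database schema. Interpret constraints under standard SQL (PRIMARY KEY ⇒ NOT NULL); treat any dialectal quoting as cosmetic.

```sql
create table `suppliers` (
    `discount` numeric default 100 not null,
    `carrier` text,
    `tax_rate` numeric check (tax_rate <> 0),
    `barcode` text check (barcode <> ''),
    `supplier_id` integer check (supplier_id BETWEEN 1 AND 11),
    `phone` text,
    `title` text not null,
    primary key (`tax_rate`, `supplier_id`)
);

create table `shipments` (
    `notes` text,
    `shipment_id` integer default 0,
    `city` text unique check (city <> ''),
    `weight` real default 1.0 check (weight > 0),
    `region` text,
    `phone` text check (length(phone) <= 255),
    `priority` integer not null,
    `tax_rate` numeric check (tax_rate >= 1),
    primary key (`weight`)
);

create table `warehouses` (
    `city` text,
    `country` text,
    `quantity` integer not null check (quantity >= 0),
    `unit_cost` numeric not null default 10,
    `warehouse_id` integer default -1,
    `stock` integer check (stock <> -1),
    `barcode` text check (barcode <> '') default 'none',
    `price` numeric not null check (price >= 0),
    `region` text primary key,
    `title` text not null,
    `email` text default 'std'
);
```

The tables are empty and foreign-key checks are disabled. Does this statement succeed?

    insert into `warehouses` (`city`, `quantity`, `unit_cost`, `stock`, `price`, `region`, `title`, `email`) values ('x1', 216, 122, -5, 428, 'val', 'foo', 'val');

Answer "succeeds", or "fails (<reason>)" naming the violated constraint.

NOT NULL columns: price is supplied; quantity is supplied; region is supplied; title is supplied; unit_cost is supplied.
CHECK constraints: 216 satisfies (quantity >= 0); -5 satisfies (stock <> -1); 428 satisfies (price >= 0).
No constraint is violated.

succeeds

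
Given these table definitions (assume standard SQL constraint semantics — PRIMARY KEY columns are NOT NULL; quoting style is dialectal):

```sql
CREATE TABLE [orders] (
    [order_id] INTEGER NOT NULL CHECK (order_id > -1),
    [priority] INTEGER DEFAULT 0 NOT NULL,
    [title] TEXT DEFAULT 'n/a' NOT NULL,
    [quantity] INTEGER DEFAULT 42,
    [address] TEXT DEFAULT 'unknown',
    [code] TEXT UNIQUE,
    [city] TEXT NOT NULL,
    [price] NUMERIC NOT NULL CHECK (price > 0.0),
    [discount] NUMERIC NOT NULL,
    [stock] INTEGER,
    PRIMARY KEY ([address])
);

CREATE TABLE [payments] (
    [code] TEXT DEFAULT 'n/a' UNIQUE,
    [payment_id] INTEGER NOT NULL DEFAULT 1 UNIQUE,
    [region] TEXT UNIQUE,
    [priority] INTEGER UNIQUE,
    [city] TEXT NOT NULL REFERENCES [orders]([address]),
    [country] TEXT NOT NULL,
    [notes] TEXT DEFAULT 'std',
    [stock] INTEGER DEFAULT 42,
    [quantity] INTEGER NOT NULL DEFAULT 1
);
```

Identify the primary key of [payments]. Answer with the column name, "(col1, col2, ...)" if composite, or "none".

No column is declared PRIMARY KEY inline, and there is no table-level PRIMARY KEY clause in payments.

none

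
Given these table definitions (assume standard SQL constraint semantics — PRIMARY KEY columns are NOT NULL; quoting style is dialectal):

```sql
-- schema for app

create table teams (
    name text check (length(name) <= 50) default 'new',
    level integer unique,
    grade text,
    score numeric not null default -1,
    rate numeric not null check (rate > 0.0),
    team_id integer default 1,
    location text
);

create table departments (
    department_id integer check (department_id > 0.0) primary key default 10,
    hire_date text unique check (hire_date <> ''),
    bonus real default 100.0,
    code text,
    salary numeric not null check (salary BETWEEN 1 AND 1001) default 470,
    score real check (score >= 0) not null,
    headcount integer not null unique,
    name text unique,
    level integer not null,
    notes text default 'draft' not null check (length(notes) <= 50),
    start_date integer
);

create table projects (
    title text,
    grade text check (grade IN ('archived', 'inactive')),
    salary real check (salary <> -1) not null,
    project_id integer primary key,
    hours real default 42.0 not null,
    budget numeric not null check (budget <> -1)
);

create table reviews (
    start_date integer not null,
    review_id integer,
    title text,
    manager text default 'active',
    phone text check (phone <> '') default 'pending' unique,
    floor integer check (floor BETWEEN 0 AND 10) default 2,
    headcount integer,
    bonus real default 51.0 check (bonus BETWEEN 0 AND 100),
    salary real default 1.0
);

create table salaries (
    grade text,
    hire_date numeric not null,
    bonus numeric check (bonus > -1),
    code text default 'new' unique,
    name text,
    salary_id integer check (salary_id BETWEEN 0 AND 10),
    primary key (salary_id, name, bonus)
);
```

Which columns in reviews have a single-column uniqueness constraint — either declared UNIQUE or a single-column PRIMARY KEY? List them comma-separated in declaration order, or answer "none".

- start_date: no UNIQUE or single-column PK constraint.
- review_id: no UNIQUE or single-column PK constraint.
- title: no UNIQUE or single-column PK constraint.
- manager: no UNIQUE or single-column PK constraint.
- phone: declared UNIQUE → unique.
- floor: no UNIQUE or single-column PK constraint.
- headcount: no UNIQUE or single-column PK constraint.
- bonus: no UNIQUE or single-column PK constraint.
- salary: no UNIQUE or single-column PK constraint.

phone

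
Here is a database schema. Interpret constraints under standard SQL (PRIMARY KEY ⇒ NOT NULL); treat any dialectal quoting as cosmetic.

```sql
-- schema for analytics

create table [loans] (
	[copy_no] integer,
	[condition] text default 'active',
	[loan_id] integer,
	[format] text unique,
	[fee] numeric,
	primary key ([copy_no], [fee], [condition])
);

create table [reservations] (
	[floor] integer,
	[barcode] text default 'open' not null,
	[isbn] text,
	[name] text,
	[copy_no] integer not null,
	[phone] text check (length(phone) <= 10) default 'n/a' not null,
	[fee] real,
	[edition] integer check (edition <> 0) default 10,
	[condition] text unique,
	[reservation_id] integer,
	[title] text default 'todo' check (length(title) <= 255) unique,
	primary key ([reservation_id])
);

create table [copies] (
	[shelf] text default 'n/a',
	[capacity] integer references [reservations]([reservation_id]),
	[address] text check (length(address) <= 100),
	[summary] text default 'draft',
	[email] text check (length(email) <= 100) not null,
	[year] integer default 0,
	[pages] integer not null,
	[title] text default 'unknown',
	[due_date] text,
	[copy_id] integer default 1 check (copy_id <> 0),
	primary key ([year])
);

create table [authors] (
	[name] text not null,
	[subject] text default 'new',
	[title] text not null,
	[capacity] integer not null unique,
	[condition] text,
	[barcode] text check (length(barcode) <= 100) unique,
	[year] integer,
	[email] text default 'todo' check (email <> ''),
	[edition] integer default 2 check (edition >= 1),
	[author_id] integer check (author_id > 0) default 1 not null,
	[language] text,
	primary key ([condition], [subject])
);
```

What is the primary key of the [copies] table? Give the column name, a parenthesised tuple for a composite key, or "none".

year

year is declared PRIMARY KEY as a table-level PRIMARY KEY clause.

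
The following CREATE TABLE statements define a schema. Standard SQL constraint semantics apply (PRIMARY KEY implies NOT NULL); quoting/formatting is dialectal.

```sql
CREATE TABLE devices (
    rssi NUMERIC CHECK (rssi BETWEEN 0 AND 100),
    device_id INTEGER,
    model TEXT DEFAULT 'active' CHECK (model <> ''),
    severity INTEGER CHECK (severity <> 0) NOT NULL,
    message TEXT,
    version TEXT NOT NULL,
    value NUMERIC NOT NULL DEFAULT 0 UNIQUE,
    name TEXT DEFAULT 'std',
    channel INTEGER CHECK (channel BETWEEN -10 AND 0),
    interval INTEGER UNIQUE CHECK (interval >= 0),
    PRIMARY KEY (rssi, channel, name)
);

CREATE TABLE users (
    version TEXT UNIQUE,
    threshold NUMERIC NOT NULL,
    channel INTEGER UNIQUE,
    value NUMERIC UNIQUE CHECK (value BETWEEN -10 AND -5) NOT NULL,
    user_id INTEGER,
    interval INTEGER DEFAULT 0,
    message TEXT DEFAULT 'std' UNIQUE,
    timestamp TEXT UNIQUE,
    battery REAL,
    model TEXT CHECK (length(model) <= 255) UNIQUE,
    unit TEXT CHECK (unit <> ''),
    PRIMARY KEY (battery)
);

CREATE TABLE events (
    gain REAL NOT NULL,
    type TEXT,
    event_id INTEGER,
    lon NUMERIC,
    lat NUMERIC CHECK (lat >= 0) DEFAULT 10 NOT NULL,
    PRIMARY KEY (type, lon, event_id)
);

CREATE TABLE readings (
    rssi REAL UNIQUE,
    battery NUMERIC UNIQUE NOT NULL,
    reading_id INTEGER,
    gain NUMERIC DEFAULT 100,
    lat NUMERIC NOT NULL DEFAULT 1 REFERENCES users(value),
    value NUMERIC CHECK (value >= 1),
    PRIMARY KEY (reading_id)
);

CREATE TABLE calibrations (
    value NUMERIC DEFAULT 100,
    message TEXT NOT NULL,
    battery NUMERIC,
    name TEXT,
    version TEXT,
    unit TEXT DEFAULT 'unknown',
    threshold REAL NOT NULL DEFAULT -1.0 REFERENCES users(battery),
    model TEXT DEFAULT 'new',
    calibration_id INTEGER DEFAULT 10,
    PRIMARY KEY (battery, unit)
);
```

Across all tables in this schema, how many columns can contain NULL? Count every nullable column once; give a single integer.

devices: 4 nullable (device_id, model, message, interval — PK (rssi, channel, name) and explicit NOT NULL columns excluded).
users: 8 nullable (version, channel, user_id, interval, message, timestamp, model, unit — PK (battery) and explicit NOT NULL columns excluded).
events: 0 nullable (none — PK (type, lon, event_id) and explicit NOT NULL columns excluded).
readings: 3 nullable (rssi, gain, value — PK (reading_id) and explicit NOT NULL columns excluded).
calibrations: 5 nullable (value, name, version, model, calibration_id — PK (battery, unit) and explicit NOT NULL columns excluded).
Total: 4 + 8 + 0 + 3 + 5 = 20.

20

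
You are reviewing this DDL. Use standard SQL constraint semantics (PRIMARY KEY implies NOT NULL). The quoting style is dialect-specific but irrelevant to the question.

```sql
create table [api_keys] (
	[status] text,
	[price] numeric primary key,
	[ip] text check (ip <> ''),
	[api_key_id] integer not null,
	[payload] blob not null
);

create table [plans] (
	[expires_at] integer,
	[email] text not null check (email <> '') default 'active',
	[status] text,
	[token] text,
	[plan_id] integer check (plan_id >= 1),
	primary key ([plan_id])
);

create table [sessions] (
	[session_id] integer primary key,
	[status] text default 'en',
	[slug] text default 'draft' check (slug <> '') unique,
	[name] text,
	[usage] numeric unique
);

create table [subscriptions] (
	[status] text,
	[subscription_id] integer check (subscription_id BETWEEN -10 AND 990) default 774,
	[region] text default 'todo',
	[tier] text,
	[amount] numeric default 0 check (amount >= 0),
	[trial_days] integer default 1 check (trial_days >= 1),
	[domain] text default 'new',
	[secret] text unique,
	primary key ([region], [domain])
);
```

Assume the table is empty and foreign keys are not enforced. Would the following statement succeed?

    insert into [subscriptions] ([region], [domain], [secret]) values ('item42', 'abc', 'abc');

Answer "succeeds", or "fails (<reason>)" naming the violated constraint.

NOT NULL columns: domain is supplied; region is supplied.
No constraint is violated.

succeeds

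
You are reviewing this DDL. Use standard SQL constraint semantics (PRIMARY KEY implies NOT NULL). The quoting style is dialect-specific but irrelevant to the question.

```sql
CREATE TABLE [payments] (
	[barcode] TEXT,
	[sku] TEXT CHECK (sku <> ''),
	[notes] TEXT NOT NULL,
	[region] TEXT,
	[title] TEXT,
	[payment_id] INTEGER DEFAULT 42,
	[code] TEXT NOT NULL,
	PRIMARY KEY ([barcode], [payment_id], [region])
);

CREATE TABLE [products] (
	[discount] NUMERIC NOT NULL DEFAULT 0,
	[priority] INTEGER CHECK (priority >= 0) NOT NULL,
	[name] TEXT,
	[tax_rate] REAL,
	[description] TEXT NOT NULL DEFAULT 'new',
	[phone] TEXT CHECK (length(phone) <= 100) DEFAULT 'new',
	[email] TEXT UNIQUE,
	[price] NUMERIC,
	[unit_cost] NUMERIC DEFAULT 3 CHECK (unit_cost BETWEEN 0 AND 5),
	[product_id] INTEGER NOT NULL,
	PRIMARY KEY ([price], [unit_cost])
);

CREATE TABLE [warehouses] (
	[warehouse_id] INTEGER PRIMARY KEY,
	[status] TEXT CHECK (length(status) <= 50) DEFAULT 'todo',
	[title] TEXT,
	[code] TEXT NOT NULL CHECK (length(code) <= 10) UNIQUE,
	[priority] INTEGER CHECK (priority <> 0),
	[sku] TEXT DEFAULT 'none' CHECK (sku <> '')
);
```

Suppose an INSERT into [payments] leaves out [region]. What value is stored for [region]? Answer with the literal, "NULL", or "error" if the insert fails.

error

region has no DEFAULT clause.
Omitting it would insert NULL, but it is part of the PRIMARY KEY, so the INSERT fails.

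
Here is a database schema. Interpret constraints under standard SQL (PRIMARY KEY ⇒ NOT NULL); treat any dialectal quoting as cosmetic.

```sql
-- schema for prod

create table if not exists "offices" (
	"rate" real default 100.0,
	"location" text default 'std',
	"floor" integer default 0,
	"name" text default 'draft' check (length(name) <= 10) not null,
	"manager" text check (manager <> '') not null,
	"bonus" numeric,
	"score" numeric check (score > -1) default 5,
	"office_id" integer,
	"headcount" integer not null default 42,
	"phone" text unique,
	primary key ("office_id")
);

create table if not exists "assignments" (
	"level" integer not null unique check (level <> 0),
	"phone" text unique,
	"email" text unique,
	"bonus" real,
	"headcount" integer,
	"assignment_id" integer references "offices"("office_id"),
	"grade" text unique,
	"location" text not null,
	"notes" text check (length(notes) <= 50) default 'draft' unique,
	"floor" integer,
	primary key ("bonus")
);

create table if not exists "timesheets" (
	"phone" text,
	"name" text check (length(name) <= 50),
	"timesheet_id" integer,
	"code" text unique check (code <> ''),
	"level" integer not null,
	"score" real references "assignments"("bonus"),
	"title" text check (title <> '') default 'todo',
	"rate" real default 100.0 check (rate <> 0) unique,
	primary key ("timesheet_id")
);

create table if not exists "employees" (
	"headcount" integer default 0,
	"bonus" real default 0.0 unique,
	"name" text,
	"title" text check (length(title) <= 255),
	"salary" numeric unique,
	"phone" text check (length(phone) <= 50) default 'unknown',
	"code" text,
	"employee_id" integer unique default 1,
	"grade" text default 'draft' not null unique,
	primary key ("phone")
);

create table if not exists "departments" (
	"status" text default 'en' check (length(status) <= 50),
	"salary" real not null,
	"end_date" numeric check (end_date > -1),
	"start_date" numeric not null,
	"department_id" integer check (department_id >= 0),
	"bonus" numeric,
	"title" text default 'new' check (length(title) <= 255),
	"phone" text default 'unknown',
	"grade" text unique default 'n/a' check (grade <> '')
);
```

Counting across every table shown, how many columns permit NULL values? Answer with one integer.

33

offices: 6 nullable (rate, location, floor, bonus, score, phone — PK (office_id) and explicit NOT NULL columns excluded).
assignments: 7 nullable (phone, email, headcount, assignment_id, grade, notes, floor — PK (bonus) and explicit NOT NULL columns excluded).
timesheets: 6 nullable (phone, name, code, score, title, rate — PK (timesheet_id) and explicit NOT NULL columns excluded).
employees: 7 nullable (headcount, bonus, name, title, salary, code, employee_id — PK (phone) and explicit NOT NULL columns excluded).
departments: 7 nullable (status, end_date, department_id, bonus, title, phone, grade — PK none and explicit NOT NULL columns excluded).
Total: 6 + 7 + 6 + 7 + 7 = 33.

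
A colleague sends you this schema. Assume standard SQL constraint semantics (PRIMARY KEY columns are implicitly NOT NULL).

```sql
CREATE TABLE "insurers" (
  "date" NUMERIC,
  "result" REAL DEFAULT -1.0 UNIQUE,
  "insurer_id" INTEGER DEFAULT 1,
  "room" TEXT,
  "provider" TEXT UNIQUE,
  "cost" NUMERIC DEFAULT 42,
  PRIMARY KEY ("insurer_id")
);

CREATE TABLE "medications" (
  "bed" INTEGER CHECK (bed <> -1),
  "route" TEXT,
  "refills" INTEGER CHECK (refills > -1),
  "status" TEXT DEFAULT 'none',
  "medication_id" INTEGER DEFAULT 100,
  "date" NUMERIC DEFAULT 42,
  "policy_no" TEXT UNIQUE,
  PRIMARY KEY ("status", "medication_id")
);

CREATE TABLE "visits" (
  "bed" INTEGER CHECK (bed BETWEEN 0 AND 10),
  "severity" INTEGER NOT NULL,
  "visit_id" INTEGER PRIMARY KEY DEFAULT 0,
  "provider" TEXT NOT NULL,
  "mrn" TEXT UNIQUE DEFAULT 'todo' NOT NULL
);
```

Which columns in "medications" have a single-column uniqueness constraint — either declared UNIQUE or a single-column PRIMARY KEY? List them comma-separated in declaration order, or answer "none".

policy_no

- bed: no UNIQUE or single-column PK constraint.
- route: no UNIQUE or single-column PK constraint.
- refills: no UNIQUE or single-column PK constraint.
- status: part of a composite PRIMARY KEY — only the tuple is unique, not this column on its own.
- medication_id: part of a composite PRIMARY KEY — only the tuple is unique, not this column on its own.
- date: no UNIQUE or single-column PK constraint.
- policy_no: declared UNIQUE → unique.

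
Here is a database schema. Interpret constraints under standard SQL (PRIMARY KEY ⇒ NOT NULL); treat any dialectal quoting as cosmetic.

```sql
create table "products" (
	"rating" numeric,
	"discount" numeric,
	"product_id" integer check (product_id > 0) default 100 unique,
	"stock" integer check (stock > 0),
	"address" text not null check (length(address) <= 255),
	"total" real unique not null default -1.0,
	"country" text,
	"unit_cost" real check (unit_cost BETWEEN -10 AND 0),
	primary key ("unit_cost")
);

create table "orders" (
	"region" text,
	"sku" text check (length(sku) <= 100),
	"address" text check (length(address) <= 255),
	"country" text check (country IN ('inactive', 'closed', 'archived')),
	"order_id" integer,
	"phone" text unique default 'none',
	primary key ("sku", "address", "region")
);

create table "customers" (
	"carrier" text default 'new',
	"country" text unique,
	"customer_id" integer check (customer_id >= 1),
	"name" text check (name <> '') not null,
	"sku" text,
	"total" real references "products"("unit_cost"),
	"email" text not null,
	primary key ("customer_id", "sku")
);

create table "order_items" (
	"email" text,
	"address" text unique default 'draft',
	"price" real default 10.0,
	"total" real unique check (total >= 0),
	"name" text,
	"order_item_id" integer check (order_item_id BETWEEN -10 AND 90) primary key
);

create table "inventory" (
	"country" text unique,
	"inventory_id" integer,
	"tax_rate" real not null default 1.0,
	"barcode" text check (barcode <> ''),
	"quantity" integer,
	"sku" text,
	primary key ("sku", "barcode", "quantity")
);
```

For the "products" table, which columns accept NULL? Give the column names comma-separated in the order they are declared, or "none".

- rating: no NOT NULL constraint applies → nullable.
- discount: no NOT NULL constraint applies → nullable.
- product_id: CHECK does not forbid NULL (a CHECK constraint passes when its expression is NULL) → nullable.
- stock: CHECK does not forbid NULL (a CHECK constraint passes when its expression is NULL) → nullable.
- address: declared NOT NULL → not nullable.
- total: declared NOT NULL → not nullable.
- country: no NOT NULL constraint applies → nullable.
- unit_cost: part of the PRIMARY KEY, which implies NOT NULL → not nullable.

rating, discount, product_id, stock, country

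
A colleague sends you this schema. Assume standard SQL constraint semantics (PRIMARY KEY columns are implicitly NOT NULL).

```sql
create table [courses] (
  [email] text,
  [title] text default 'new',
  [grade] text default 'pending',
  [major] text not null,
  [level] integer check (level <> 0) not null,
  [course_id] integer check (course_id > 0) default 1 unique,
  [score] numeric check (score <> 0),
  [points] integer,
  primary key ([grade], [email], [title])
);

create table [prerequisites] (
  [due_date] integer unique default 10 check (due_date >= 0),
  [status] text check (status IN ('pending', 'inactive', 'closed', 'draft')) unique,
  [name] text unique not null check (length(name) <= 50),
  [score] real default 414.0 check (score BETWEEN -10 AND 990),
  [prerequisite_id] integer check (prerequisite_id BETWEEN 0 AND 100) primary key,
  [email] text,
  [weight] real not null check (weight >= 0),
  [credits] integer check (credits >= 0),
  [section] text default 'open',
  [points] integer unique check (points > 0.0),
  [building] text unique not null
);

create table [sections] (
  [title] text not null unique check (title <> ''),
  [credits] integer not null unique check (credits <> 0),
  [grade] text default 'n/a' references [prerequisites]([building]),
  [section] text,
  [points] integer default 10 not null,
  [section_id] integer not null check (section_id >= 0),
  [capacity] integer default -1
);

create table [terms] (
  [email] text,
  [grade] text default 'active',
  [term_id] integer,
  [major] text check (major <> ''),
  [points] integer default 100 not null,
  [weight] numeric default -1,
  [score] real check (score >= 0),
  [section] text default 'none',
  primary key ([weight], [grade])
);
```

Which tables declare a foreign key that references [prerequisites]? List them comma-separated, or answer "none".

sections

- sections.grade references prerequisites(building).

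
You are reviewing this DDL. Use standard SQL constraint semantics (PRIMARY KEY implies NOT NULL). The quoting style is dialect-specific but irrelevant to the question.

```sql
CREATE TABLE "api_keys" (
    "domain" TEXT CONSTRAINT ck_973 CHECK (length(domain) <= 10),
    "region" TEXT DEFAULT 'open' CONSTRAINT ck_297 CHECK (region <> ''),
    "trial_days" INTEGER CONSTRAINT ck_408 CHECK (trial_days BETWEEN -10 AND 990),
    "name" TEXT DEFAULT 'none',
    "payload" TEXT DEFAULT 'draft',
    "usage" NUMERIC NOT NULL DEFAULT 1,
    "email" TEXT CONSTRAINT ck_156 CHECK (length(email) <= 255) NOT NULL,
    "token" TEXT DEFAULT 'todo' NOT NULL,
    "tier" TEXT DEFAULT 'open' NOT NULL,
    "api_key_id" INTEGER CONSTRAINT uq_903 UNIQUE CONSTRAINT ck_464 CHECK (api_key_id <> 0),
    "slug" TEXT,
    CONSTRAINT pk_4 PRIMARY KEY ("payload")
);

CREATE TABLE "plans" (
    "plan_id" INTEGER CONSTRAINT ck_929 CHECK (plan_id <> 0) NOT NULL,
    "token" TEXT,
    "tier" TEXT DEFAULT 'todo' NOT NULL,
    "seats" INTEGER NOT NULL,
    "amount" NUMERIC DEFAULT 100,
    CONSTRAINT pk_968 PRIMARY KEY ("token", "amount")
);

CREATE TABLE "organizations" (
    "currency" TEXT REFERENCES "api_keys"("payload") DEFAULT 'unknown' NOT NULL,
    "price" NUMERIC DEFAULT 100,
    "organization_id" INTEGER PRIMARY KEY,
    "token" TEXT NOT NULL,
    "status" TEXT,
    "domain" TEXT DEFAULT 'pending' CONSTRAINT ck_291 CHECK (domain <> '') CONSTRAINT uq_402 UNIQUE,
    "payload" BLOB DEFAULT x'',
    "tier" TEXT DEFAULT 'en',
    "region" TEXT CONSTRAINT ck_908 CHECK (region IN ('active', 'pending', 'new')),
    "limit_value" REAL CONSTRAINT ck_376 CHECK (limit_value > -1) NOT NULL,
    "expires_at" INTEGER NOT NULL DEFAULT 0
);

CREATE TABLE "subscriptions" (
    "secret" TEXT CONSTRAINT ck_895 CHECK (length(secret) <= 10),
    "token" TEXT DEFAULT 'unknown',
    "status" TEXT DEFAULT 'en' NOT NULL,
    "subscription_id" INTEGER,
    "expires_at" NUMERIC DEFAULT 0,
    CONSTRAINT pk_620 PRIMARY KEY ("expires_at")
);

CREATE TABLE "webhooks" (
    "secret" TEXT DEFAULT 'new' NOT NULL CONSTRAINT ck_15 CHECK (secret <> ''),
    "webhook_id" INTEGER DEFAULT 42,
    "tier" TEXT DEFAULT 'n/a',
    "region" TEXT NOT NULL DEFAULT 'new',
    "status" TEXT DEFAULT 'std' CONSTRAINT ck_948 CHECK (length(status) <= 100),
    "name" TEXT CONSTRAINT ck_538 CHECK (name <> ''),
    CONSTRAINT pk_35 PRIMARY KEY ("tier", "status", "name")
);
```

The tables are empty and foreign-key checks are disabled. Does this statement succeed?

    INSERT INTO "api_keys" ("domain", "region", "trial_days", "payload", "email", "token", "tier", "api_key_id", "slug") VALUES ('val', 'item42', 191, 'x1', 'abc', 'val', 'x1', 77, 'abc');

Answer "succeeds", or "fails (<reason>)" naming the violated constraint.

succeeds

NOT NULL columns: email is supplied; payload is supplied; tier is supplied; token is supplied; usage defaults to 1.
CHECK constraints: 'val' satisfies (length(domain) <= 10); 'item42' satisfies (region <> ''); 191 satisfies (trial_days BETWEEN -10 AND 990); 'abc' satisfies (length(email) <= 255); 77 satisfies (api_key_id <> 0).
No constraint is violated.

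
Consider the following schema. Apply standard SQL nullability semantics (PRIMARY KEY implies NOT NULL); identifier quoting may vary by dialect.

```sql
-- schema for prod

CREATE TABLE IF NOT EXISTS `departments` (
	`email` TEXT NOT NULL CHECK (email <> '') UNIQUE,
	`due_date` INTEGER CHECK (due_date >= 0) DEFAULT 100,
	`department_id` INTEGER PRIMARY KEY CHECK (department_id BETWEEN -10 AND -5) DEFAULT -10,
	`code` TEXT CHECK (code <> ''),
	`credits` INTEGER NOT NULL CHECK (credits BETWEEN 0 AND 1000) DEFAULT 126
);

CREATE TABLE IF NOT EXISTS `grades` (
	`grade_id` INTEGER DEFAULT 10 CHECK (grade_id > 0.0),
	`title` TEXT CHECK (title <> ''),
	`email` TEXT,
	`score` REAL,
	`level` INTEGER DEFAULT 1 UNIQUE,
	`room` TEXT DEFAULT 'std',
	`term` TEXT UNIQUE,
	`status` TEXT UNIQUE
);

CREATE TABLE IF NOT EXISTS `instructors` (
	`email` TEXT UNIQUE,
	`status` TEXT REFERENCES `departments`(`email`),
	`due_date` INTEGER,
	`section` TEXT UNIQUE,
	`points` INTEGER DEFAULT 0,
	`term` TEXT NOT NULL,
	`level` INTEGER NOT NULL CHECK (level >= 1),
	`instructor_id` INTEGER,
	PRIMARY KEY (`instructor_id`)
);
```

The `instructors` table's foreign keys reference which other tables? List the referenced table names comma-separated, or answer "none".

- status REFERENCES departments(email).

departments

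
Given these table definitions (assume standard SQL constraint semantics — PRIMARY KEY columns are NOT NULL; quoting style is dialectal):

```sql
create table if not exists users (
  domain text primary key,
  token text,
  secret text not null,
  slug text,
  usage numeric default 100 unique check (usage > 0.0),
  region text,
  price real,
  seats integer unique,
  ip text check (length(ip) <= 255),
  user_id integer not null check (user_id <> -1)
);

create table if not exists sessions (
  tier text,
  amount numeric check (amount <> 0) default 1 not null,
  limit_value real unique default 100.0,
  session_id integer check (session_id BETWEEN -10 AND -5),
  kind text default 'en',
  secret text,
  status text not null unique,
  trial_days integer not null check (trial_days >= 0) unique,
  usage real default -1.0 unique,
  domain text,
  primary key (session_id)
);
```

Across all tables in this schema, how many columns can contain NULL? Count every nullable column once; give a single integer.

users: 7 nullable (token, slug, usage, region, price, seats, ip — PK (domain) and explicit NOT NULL columns excluded).
sessions: 6 nullable (tier, limit_value, kind, secret, usage, domain — PK (session_id) and explicit NOT NULL columns excluded).
Total: 7 + 6 = 13.

13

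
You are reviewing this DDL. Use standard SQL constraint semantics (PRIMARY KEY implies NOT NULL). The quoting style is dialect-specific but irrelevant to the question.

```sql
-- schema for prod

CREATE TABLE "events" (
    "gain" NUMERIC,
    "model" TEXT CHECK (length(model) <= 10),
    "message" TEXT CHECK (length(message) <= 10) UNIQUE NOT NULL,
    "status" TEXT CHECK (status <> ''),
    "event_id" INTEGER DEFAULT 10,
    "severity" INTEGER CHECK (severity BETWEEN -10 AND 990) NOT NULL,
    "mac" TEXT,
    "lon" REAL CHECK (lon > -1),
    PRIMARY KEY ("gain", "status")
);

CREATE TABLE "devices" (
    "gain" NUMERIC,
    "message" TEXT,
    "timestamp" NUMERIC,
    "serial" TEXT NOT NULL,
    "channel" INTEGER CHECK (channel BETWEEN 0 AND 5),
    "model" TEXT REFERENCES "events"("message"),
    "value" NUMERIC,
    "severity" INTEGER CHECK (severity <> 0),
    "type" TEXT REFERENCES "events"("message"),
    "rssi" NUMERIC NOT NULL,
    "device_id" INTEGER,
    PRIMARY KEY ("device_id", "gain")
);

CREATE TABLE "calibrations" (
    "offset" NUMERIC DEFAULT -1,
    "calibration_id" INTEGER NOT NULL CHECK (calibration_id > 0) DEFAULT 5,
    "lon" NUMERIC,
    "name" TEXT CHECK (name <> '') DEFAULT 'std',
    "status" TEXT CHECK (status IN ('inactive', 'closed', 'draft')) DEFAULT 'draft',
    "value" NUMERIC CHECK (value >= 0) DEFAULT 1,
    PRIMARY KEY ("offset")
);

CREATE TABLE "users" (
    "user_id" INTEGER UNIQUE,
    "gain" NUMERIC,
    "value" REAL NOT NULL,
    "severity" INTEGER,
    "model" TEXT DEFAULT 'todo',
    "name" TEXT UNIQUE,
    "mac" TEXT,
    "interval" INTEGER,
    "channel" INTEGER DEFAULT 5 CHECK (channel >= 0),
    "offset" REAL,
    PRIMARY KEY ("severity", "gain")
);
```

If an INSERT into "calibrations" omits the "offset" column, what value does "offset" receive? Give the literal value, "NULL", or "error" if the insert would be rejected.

offset has an explicit DEFAULT -1.
When the column is omitted from an INSERT, that default is used.

-1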